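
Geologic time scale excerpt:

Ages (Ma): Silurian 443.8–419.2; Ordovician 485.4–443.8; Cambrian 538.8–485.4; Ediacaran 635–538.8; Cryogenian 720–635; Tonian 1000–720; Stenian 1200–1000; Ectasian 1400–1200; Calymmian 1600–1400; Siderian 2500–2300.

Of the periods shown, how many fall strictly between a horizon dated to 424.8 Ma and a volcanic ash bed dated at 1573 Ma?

7

The older date is 1573 Ma and the younger is 424.8 Ma.
Periods with start < 1573 and end > 424.8 Ma: Ectasian (1400–1200), Stenian (1200–1000), Tonian (1000–720), Cryogenian (720–635), Ediacaran (635–538.8), Cambrian (538.8–485.4), Ordovician (485.4–443.8).
That is 7 complete periods.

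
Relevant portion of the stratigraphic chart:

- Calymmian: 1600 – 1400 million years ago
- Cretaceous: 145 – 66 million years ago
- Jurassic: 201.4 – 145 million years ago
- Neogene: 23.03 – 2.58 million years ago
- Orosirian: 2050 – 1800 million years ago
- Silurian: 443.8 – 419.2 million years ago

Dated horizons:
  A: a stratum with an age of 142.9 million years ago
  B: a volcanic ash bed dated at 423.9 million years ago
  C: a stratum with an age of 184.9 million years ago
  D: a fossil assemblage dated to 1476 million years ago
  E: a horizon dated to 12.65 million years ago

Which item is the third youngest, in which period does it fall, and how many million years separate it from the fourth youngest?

Smaller Ma means younger, so youngest first: E 12.65 < A 142.9 < C 184.9 < B 423.9 < D 1476.
Counting 3 along gives C (184.9 Ma); the excerpt puts that inside the Jurassic, 201.4–145 Ma.
Next in line is B (423.9 Ma), and 423.9 − 184.9 = 239 Myr.

C, in the Jurassic; 239 million years to B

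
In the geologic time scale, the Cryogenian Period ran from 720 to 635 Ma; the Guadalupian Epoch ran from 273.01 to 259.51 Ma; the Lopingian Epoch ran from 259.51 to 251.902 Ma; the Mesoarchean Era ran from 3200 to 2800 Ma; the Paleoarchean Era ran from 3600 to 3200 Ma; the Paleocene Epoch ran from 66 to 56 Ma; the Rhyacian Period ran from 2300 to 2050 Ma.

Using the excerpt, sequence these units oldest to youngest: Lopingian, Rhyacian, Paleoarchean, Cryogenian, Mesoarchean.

Sorting by start age (descending Ma, since larger Ma = older): Paleoarchean start 3600, Mesoarchean start 3200, Rhyacian start 2300, Cryogenian start 720, Lopingian start 259.51.

Paleoarchean, then Mesoarchean, then Rhyacian, then Cryogenian, then Lopingian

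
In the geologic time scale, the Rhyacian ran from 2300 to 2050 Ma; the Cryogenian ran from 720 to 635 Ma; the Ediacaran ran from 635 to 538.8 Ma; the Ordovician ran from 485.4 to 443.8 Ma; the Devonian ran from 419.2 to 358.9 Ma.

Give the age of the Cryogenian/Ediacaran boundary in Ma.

The Cryogenian ends and the Ediacaran begins at 635 Ma.

635 Ma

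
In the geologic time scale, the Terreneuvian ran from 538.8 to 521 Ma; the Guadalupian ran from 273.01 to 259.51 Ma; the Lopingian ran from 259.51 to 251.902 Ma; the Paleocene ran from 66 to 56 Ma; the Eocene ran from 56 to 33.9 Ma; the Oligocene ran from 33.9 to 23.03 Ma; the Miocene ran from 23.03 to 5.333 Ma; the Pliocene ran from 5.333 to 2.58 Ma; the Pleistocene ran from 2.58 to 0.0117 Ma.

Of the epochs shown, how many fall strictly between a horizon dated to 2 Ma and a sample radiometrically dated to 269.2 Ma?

269.2 Ma sits inside the Guadalupian (273.01–259.51) and 2 Ma inside the Pleistocene (2.58–0.0117); neither of those is wholly between the two dates.
The listed epochs lying completely between them are Lopingian, Paleocene, Eocene, Oligocene, Miocene, Pliocene — 6 in all.

6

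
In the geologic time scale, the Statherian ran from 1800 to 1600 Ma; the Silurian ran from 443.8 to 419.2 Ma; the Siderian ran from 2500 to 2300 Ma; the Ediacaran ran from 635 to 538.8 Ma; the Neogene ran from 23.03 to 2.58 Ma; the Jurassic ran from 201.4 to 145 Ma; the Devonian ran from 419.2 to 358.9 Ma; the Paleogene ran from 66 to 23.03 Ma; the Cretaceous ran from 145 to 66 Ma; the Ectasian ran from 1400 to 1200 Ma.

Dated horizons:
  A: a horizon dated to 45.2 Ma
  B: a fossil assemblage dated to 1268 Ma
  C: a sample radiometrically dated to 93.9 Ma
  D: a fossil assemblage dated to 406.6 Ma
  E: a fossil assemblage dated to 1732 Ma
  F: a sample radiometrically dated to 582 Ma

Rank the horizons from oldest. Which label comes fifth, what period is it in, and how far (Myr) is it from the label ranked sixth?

C, in the Cretaceous; 48.7 million years to A

Sorted oldest-first by Ma: E (1732), B (1268), F (582), D (406.6), C (93.9), A (45.2).
The fifth oldest is C at 93.9 Ma, which lies in 145–66 Ma: the Cretaceous.
The sixth oldest is A at 45.2 Ma; separation = |93.9 − 45.2| = 48.7 Myr.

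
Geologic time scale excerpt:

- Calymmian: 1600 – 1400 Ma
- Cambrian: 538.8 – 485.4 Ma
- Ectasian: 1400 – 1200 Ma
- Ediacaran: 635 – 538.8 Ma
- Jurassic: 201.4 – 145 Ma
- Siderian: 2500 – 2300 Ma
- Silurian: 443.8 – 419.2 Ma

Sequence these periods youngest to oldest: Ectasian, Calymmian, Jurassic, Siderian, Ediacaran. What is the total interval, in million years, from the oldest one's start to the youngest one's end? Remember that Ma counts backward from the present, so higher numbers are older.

From the excerpt: Ectasian 1400–1200; Calymmian 1600–1400; Jurassic 201.4–145; Siderian 2500–2300; Ediacaran 635–538.8 (Ma).
Larger Ma is earlier, so the oldest is Siderian and the youngest is Jurassic; youngest to oldest: Jurassic, Ediacaran, Ectasian, Calymmian, Siderian.
Oldest start 2500 minus youngest end 145 gives 2355 Myr overall.

Jurassic → Ediacaran → Ectasian → Calymmian → Siderian; total span 2355 Myr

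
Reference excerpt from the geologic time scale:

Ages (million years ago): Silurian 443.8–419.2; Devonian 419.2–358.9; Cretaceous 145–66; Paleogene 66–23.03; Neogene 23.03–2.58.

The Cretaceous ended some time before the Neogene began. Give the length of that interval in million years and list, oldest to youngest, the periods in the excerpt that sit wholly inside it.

42.97 million years; Paleogene

End of Cretaceous = 66 Ma; start of Neogene = 23.03 Ma.
Gap = 66 − 23.03 = 42.97 Myr.
Periods wholly inside 66–23.03 Ma: Paleogene (66–23.03).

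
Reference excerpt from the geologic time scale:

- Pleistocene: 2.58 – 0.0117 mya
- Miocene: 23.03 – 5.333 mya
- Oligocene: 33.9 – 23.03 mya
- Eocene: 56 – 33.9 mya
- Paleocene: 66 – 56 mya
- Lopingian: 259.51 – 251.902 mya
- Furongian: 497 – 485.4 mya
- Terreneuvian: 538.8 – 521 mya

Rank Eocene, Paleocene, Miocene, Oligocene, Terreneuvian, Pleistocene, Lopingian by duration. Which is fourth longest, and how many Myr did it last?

Start − end for each: Eocene 56 − 33.9 = 22.1; Paleocene 66 − 56 = 10; Miocene 23.03 − 5.333 = 17.697; Oligocene 33.9 − 23.03 = 10.87; Terreneuvian 538.8 − 521 = 17.8; Pleistocene 2.58 − 0.0117 = 2.5683; Lopingian 259.51 − 251.902 = 7.608.
Ranking these from longest: Eocene > Terreneuvian > Miocene > Oligocene > Paleocene > Lopingian > Pleistocene.
Position 4 in that ranking is Oligocene, which lasted 10.87 Myr.

Oligocene, 10.87 million years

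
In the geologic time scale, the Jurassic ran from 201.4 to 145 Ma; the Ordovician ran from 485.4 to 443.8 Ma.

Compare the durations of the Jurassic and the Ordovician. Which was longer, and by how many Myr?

Jurassic, by 14.8 million years

Jurassic: 201.4 − 145 = 56.4 Myr.
Ordovician: 485.4 − 443.8 = 41.6 Myr.
Difference: 56.4 − 41.6 = 14.8 Myr, so the Jurassic was longer.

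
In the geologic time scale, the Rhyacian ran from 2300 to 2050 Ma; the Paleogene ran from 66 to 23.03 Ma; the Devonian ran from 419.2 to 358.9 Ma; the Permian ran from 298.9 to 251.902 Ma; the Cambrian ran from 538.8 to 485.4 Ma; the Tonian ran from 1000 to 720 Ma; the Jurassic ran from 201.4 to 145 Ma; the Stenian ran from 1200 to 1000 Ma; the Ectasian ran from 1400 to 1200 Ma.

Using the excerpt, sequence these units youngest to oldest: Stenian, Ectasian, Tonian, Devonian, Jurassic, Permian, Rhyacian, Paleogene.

Paleogene, then Jurassic, then Permian, then Devonian, then Tonian, then Stenian, then Ectasian, then Rhyacian

Read off each span (Ma): Stenian 1200–1000; Ectasian 1400–1200; Tonian 1000–720; Devonian 419.2–358.9; Jurassic 201.4–145; Permian 298.9–251.902; Rhyacian 2300–2050; Paleogene 66–23.03.
Larger Ma is older, so oldest→youngest is Rhyacian, Ectasian, Stenian, Tonian, Devonian, Permian, Jurassic, Paleogene; reverse it for youngest→oldest.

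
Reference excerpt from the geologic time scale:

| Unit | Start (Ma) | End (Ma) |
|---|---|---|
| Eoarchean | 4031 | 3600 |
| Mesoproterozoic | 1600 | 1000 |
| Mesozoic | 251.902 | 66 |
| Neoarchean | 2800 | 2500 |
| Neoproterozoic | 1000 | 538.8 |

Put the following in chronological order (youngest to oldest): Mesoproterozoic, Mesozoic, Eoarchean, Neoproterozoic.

The oldest of these is Eoarchean (starts 4031 Ma) and the youngest is Mesozoic (ends 66 Ma).
In between, by decreasing start age: Mesoproterozoic (1600), Neoproterozoic (1000).
Listing youngest first means reversing that sequence.

Mesozoic, then Neoproterozoic, then Mesoproterozoic, then Eoarchean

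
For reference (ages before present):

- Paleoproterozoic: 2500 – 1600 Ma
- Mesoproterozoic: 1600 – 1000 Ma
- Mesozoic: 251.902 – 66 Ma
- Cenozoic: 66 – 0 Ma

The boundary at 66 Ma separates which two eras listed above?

The Mesozoic ends at 66 Ma and the Cenozoic begins at 66 Ma, so they share that boundary.

Mesozoic and Cenozoic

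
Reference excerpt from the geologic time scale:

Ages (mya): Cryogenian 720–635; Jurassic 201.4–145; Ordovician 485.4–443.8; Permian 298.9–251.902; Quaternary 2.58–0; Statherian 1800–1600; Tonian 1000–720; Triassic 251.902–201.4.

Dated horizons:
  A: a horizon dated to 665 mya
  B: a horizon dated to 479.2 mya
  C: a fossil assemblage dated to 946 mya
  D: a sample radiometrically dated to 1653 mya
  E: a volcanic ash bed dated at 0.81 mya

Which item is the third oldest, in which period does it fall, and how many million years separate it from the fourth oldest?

Sorted oldest-first by Ma: D (1653), C (946), A (665), B (479.2), E (0.81).
The third oldest is A at 665 Ma, which lies in 720–635 Ma: the Cryogenian.
The fourth oldest is B at 479.2 Ma; separation = |665 − 479.2| = 185.8 Myr.

A, in the Cryogenian; 185.8 million years to B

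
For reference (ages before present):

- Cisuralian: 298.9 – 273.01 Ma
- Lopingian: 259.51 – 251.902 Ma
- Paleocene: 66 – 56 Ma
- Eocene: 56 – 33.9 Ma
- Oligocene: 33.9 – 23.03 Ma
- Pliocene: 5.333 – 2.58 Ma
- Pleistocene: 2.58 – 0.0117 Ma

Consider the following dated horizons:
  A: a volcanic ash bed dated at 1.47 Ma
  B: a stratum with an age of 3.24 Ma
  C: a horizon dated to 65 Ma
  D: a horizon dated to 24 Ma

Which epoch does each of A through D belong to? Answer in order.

A: 1.47 Ma lies in 2.58–0.0117 Ma, so Pleistocene.
B: 3.24 Ma lies in 5.333–2.58 Ma, so Pliocene.
C: 65 Ma lies in 66–56 Ma, so Paleocene.
D: 24 Ma lies in 33.9–23.03 Ma, so Oligocene.

A — Pleistocene; B — Pliocene; C — Paleocene; D — Oligocene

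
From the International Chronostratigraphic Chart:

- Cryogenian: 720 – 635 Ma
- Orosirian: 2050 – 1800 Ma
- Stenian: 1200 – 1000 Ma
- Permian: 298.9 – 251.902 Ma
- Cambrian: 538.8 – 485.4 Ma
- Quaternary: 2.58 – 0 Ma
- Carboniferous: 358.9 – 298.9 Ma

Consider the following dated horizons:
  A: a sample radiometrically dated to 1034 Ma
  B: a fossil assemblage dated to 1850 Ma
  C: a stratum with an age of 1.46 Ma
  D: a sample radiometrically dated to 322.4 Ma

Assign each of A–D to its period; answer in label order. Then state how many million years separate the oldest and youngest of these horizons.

A: 1034 Ma lies in 1200–1000 Ma, so Stenian.
B: 1850 Ma lies in 2050–1800 Ma, so Orosirian.
C: 1.46 Ma lies in 2.58–0 Ma, so Quaternary.
D: 322.4 Ma lies in 358.9–298.9 Ma, so Carboniferous.
Oldest = 1850 Ma, youngest = 1.46 Ma → span 1848.54 Myr.

A — Stenian; B — Orosirian; C — Quaternary; D — Carboniferous; span 1848.54 million years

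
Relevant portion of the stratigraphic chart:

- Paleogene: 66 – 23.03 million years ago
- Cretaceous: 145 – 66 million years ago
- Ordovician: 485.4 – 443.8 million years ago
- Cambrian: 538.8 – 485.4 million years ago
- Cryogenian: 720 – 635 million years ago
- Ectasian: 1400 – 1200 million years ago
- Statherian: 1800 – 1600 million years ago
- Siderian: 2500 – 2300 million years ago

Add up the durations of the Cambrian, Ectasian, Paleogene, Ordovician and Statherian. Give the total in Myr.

Duration is start − end for each: (538.8 − 485.4) + (1400 − 1200) + (66 − 23.03) + (485.4 − 443.8) + (1800 − 1600).
That is 53.4 + 200 + 42.97 + 41.6 + 200, which totals 537.97 million years.

537.97 million years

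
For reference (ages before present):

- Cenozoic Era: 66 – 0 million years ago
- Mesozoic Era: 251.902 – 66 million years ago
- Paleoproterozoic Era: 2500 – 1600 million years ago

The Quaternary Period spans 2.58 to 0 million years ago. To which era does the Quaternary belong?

The Quaternary (2.58–0 Ma) lies entirely within 66–0 Ma, the Cenozoic Era.

Cenozoic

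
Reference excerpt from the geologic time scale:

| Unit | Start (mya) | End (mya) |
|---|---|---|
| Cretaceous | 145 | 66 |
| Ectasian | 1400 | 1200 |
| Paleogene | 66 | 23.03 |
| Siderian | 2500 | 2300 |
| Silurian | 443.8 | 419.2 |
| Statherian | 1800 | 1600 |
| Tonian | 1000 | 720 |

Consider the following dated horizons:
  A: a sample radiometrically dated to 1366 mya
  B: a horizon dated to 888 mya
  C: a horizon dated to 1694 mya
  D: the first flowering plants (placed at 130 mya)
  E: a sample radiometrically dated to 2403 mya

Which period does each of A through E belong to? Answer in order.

A: 1366 Ma lies in 1400–1200 Ma, so Ectasian.
B: 888 Ma lies in 1000–720 Ma, so Tonian.
C: 1694 Ma lies in 1800–1600 Ma, so Statherian.
D: 130 Ma lies in 145–66 Ma, so Cretaceous.
E: 2403 Ma lies in 2500–2300 Ma, so Siderian.

A — Ectasian; B — Tonian; C — Statherian; D — Cretaceous; E — Siderian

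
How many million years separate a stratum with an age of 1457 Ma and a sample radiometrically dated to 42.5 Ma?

1414.5 million years

1457 − 42.5 = 1414.5 million years.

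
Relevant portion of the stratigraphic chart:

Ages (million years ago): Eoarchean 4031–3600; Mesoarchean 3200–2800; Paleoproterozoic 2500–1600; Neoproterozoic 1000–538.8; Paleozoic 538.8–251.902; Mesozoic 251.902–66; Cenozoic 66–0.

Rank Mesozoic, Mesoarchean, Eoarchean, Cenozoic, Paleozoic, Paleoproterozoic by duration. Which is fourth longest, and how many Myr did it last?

Durations: Mesozoic 185.902; Mesoarchean 400; Eoarchean 431; Cenozoic 66; Paleozoic 286.898; Paleoproterozoic 900 Myr.
Sorted longest-first: Paleoproterozoic (900), Eoarchean (431), Mesoarchean (400), Paleozoic (286.898), Mesozoic (185.902), Cenozoic (66).
The fourth longest is Paleozoic at 286.898 Myr.

Paleozoic, 286.898 million years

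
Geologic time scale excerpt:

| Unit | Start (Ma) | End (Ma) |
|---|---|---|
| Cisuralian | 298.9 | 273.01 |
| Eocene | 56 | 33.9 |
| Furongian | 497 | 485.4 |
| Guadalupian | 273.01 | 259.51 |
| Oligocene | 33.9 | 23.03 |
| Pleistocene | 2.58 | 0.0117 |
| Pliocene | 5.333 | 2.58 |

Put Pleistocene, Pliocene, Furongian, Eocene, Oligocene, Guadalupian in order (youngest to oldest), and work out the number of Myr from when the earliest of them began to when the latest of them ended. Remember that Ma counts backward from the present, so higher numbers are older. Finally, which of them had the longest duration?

Pleistocene → Pliocene → Oligocene → Eocene → Guadalupian → Furongian; total span 496.9883 Myr; longest is Eocene

From the excerpt: Pleistocene 2.58–0.0117; Pliocene 5.333–2.58; Furongian 497–485.4; Eocene 56–33.9; Oligocene 33.9–23.03; Guadalupian 273.01–259.51 (Ma).
Larger Ma is earlier, so the oldest is Furongian and the youngest is Pleistocene; youngest to oldest: Pleistocene, Pliocene, Oligocene, Eocene, Guadalupian, Furongian.
Oldest start 497 minus youngest end 0.0117 gives 496.9883 Myr overall.
Individual lengths (start − end): Furongian 11.6; Pliocene 2.753; Pleistocene 2.5683; Oligocene 10.87; Eocene 22.1; Guadalupian 13.5. The largest is Eocene at 22.1 Myr.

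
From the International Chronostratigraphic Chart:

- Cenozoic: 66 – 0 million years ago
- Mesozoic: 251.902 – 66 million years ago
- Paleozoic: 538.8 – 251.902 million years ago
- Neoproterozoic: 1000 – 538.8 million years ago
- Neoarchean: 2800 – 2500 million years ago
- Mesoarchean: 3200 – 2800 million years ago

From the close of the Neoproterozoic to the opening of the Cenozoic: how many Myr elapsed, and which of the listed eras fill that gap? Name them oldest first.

472.8 million years; Paleozoic, Mesozoic

End of Neoproterozoic = 538.8 Ma; start of Cenozoic = 66 Ma.
Gap = 538.8 − 66 = 472.8 Myr.
Eras wholly inside 538.8–66 Ma: Paleozoic (538.8–251.902), Mesozoic (251.902–66).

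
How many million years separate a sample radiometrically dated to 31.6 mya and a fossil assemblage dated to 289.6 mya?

258 million years

289.6 − 31.6 = 258 million years.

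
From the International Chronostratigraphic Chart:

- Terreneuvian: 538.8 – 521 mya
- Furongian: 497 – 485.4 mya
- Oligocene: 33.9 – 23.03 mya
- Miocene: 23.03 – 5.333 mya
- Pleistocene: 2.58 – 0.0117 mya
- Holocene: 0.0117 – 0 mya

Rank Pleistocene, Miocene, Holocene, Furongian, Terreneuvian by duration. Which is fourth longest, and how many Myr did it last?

Pleistocene, 2.5683 million years

Start − end for each: Pleistocene 2.58 − 0.0117 = 2.5683; Miocene 23.03 − 5.333 = 17.697; Holocene 0.0117 − 0 = 0.0117; Furongian 497 − 485.4 = 11.6; Terreneuvian 538.8 − 521 = 17.8.
Ranking these from longest: Terreneuvian > Miocene > Furongian > Pleistocene > Holocene.
Position 4 in that ranking is Pleistocene, which lasted 2.5683 Myr.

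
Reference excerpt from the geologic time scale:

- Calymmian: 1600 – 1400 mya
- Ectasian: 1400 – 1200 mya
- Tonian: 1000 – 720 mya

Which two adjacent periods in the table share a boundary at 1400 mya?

The Calymmian ends at 1400 mya and the Ectasian begins at 1400 mya, so they share that boundary.

Calymmian and Ectasian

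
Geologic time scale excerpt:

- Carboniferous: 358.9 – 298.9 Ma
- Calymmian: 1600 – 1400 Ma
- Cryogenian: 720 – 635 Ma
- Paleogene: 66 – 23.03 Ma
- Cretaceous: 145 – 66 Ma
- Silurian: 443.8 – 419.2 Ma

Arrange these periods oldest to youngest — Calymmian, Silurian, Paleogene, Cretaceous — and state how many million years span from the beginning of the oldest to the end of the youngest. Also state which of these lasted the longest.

From the excerpt: Calymmian 1600–1400; Silurian 443.8–419.2; Paleogene 66–23.03; Cretaceous 145–66 (Ma).
Larger Ma is earlier, so the oldest is Calymmian and the youngest is Paleogene; oldest to youngest: Calymmian, Silurian, Cretaceous, Paleogene.
Oldest start 1600 minus youngest end 23.03 gives 1576.97 Myr overall.
Individual lengths (start − end): Paleogene 42.97; Calymmian 200; Silurian 24.6; Cretaceous 79. The largest is Calymmian at 200 Myr.

Calymmian, Silurian, Cretaceous, Paleogene; total span 1576.97 Myr; longest is Calymmian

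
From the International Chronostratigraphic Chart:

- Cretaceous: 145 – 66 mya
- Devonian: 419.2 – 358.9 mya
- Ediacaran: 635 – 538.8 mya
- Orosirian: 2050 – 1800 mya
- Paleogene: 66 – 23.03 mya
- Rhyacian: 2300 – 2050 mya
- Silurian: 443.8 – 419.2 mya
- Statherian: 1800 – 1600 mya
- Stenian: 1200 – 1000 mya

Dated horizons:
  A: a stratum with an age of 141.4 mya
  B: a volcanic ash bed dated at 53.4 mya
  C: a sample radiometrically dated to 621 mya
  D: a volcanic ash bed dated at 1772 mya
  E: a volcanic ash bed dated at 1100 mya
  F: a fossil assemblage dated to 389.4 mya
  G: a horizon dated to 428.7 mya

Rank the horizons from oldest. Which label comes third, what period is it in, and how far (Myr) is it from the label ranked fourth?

Sorted oldest-first by Ma: D (1772), E (1100), C (621), G (428.7), F (389.4), A (141.4), B (53.4).
The third oldest is C at 621 Ma, which lies in 635–538.8 Ma: the Ediacaran.
The fourth oldest is G at 428.7 Ma; separation = |621 − 428.7| = 192.3 Myr.

C, in the Ediacaran; 192.3 million years to G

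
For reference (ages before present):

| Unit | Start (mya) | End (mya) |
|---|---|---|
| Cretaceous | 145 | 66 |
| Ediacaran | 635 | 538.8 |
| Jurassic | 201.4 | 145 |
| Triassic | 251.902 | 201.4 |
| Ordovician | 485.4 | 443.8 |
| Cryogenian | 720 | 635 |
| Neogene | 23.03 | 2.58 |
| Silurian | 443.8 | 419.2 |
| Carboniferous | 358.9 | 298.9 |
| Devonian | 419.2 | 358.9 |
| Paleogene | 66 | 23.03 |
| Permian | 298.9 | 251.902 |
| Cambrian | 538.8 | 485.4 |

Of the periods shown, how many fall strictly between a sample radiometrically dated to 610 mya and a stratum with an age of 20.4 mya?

10

The older date is 610 Ma and the younger is 20.4 Ma.
Periods with start < 610 and end > 20.4 Ma: Cambrian (538.8–485.4), Ordovician (485.4–443.8), Silurian (443.8–419.2), Devonian (419.2–358.9), Carboniferous (358.9–298.9), Permian (298.9–251.902), Triassic (251.902–201.4), Jurassic (201.4–145), Cretaceous (145–66), Paleogene (66–23.03).
That is 10 complete periods.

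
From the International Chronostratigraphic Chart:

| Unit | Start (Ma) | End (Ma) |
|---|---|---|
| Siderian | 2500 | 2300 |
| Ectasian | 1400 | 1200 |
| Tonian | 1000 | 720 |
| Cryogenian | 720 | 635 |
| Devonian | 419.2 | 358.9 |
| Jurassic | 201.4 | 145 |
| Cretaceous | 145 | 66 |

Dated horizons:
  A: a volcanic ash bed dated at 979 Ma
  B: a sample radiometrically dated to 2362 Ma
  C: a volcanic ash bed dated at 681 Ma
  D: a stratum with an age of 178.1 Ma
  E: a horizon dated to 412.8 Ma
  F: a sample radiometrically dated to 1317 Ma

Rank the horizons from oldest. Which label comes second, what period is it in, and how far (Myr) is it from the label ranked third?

F, in the Ectasian; 338 million years to A

Larger Ma means older, so oldest first: B 2362 > F 1317 > A 979 > C 681 > E 412.8 > D 178.1.
Counting 2 along gives F (1317 Ma); the excerpt puts that inside the Ectasian, 1400–1200 Ma.
Next in line is A (979 Ma), and 1317 − 979 = 338 Myr.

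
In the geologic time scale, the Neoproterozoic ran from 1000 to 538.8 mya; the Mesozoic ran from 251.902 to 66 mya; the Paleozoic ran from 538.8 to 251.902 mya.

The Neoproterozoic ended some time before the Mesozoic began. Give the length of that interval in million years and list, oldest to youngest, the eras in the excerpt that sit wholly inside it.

The Neoproterozoic closes at 538.8 Ma and the Mesozoic opens at 251.902 Ma, so the interval is 538.8 − 251.902 = 286.898 Myr.
An era fits inside if it starts at or after 538.8 Ma and ends at or before 251.902 Ma; oldest first that gives Paleozoic.

286.898 million years; Paleozoic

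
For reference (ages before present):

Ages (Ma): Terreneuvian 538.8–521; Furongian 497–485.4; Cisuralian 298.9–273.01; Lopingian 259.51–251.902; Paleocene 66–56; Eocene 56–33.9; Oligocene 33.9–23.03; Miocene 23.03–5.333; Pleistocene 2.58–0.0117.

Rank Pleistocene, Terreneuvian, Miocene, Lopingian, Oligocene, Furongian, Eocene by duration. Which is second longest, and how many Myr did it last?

Durations: Pleistocene 2.5683; Terreneuvian 17.8; Miocene 17.697; Lopingian 7.608; Oligocene 10.87; Furongian 11.6; Eocene 22.1 Myr.
Sorted longest-first: Eocene (22.1), Terreneuvian (17.8), Miocene (17.697), Furongian (11.6), Oligocene (10.87), Lopingian (7.608), Pleistocene (2.5683).
The second longest is Terreneuvian at 17.8 Myr.

Terreneuvian, 17.8 million years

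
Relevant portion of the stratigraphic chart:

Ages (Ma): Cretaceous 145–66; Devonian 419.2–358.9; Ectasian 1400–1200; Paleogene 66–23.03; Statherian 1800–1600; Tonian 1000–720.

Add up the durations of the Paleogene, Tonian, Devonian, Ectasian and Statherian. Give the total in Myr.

Each duration: Paleogene = 42.97; Tonian = 280; Devonian = 60.3; Ectasian = 200; Statherian = 200.
Sum: 42.97 + 280 + 60.3 + 200 + 200 = 783.27 Myr.

783.27 million years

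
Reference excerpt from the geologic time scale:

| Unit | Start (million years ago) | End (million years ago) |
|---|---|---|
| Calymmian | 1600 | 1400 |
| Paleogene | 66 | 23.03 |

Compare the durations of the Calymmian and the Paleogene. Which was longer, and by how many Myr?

Calymmian, by 157.03 million years

Calymmian: 1600 − 1400 = 200 Myr.
Paleogene: 66 − 23.03 = 42.97 Myr.
Difference: 200 − 42.97 = 157.03 Myr, so the Calymmian was longer.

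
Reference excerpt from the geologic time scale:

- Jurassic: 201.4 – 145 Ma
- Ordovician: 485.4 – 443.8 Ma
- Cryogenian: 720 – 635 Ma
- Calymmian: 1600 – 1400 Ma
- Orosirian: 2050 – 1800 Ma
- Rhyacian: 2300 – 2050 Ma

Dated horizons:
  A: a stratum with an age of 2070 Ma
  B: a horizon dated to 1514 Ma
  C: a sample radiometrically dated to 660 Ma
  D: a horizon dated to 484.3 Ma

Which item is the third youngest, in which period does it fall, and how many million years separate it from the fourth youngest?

Smaller Ma means younger, so youngest first: D 484.3 < C 660 < B 1514 < A 2070.
Counting 3 along gives B (1514 Ma); the excerpt puts that inside the Calymmian, 1600–1400 Ma.
Next in line is A (2070 Ma), and 2070 − 1514 = 556 Myr.

B, in the Calymmian; 556 million years to A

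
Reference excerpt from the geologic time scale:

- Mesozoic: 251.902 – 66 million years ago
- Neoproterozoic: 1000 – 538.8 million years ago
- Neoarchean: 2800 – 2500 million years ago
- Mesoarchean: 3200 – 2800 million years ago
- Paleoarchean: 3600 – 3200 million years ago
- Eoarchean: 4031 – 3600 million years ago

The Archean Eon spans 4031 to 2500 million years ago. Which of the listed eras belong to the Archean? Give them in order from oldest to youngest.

Eras with both bounds inside 4031–2500 Ma: Eoarchean (4031–3600), Paleoarchean (3600–3200), Mesoarchean (3200–2800), Neoarchean (2800–2500).

Eoarchean, Paleoarchean, Mesoarchean, Neoarchean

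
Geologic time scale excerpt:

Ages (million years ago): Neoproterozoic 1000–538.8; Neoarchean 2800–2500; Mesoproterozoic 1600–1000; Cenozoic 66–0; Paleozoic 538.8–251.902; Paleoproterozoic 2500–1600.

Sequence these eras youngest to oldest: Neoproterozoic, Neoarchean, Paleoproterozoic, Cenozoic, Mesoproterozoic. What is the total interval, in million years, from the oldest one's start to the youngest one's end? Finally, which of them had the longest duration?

Start ages (Ma): Neoarchean 2800, Paleoproterozoic 2500, Mesoproterozoic 1600, Neoproterozoic 1000, Cenozoic 66.
Ordered youngest to oldest: Cenozoic, Neoproterozoic, Mesoproterozoic, Paleoproterozoic, Neoarchean.
Span = 2800 − 0 = 2800 Myr.
Durations: Cenozoic 66, Paleoproterozoic 900, Neoarchean 300, Mesoproterozoic 600, Neoproterozoic 461.2 → longest is Paleoproterozoic (900 Myr).

Cenozoic, Neoproterozoic, Mesoproterozoic, Paleoproterozoic, Neoarchean; total span 2800 Myr; longest is Paleoproterozoic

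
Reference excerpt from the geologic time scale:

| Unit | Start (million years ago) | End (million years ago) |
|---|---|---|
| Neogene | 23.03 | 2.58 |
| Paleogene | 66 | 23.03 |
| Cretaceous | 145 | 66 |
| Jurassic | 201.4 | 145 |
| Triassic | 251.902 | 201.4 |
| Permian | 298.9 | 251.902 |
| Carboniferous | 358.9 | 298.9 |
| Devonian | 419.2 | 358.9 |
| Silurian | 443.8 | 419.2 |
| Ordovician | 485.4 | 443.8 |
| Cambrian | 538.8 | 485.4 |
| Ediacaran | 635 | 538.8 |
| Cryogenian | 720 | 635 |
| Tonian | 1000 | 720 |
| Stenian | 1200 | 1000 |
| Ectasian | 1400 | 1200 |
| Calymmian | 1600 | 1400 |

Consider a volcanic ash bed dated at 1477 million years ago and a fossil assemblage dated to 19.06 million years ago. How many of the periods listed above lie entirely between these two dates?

1477 Ma sits inside the Calymmian (1600–1400) and 19.06 Ma inside the Neogene (23.03–2.58); neither of those is wholly between the two dates.
The listed periods lying completely between them are Ectasian, Stenian, Tonian, Cryogenian, Ediacaran, Cambrian, Ordovician, Silurian, Devonian, Carboniferous, Permian, Triassic, Jurassic, Cretaceous, Paleogene — 15 in all.

15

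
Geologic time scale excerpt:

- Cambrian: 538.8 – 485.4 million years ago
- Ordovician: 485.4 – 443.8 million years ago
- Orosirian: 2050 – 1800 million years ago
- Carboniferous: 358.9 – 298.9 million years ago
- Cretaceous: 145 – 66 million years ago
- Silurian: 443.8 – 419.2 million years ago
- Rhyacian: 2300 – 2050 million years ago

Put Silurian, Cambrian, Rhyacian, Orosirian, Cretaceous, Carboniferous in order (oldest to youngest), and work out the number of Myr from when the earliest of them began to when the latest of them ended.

From the excerpt: Silurian 443.8–419.2; Cambrian 538.8–485.4; Rhyacian 2300–2050; Orosirian 2050–1800; Cretaceous 145–66; Carboniferous 358.9–298.9 (Ma).
Larger Ma is earlier, so the oldest is Rhyacian and the youngest is Cretaceous; oldest to youngest: Rhyacian, Orosirian, Cambrian, Silurian, Carboniferous, Cretaceous.
Oldest start 2300 minus youngest end 66 gives 2234 Myr overall.

Rhyacian → Orosirian → Cambrian → Silurian → Carboniferous → Cretaceous; total span 2234 Myr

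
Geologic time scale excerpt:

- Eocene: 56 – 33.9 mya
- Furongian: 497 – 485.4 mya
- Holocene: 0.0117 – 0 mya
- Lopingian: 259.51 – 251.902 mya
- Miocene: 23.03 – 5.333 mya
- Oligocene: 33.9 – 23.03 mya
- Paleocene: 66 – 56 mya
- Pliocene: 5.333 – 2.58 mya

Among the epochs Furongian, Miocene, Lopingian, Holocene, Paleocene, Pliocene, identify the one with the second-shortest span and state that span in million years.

Durations: Furongian 11.6; Miocene 17.697; Lopingian 7.608; Holocene 0.0117; Paleocene 10; Pliocene 2.753 Myr.
Sorted shortest-first: Holocene (0.0117), Pliocene (2.753), Lopingian (7.608), Paleocene (10), Furongian (11.6), Miocene (17.697).
The second shortest is Pliocene at 2.753 Myr.

Pliocene, 2.753 million years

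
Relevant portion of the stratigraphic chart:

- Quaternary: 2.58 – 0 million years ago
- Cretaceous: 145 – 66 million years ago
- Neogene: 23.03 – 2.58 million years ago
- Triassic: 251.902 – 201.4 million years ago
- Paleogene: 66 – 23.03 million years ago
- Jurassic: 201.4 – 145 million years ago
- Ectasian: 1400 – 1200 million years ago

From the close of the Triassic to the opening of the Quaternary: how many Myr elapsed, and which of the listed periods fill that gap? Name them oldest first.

198.82 million years; Jurassic, Cretaceous, Paleogene, Neogene

End of Triassic = 201.4 Ma; start of Quaternary = 2.58 Ma.
Gap = 201.4 − 2.58 = 198.82 Myr.
Periods wholly inside 201.4–2.58 Ma: Jurassic (201.4–145), Cretaceous (145–66), Paleogene (66–23.03), Neogene (23.03–2.58).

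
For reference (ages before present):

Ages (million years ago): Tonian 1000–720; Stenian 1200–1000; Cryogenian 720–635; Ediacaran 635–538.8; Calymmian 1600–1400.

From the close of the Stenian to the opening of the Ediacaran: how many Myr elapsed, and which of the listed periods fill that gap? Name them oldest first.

End of Stenian = 1000 Ma; start of Ediacaran = 635 Ma.
Gap = 1000 − 635 = 365 Myr.
Periods wholly inside 1000–635 Ma: Tonian (1000–720), Cryogenian (720–635).

365 million years; Tonian, Cryogenian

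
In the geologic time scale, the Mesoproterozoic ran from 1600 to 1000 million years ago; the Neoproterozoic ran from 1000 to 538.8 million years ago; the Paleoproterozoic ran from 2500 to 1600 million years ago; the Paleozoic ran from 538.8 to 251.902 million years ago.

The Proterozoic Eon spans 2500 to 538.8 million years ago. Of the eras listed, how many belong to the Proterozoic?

Eras inside 2500–538.8 Ma: Paleoproterozoic, Mesoproterozoic, Neoproterozoic — 3 in total.

3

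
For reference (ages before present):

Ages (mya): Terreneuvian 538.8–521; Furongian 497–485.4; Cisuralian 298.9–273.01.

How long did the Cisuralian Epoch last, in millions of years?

25.89 million years

298.9 − 273.01 = 25.89 million years.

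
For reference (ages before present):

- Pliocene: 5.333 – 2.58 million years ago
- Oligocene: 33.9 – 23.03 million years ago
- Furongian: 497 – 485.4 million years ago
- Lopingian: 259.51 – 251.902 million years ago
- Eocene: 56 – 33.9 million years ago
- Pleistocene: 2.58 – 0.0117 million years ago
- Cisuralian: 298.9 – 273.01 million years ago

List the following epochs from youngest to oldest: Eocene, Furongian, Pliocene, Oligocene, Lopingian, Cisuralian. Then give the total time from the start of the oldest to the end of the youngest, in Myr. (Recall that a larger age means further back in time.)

Start ages (Ma): Furongian 497, Cisuralian 298.9, Lopingian 259.51, Eocene 56, Oligocene 33.9, Pliocene 5.333.
Ordered youngest to oldest: Pliocene, Oligocene, Eocene, Lopingian, Cisuralian, Furongian.
Span = 497 − 2.58 = 494.42 Myr.

Pliocene, Oligocene, Eocene, Lopingian, Cisuralian, Furongian; total span 494.42 Myr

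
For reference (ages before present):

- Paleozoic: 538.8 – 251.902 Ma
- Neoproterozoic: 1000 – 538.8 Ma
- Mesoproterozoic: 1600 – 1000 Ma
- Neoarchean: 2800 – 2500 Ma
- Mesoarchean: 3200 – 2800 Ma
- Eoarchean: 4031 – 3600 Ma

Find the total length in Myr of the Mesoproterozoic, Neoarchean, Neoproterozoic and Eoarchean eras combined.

Each duration: Mesoproterozoic = 600; Neoarchean = 300; Neoproterozoic = 461.2; Eoarchean = 431.
Sum: 600 + 300 + 461.2 + 431 = 1792.2 Myr.

1792.2 million years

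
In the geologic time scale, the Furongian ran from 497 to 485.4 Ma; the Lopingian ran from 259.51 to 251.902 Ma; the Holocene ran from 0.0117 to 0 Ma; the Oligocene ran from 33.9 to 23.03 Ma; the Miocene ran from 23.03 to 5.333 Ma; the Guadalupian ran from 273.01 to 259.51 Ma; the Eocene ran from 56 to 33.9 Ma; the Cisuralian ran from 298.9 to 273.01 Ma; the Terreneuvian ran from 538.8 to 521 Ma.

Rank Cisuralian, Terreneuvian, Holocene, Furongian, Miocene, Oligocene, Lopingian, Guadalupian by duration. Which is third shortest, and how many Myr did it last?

Durations: Cisuralian 25.89; Terreneuvian 17.8; Holocene 0.0117; Furongian 11.6; Miocene 17.697; Oligocene 10.87; Lopingian 7.608; Guadalupian 13.5 Myr.
Sorted shortest-first: Holocene (0.0117), Lopingian (7.608), Oligocene (10.87), Furongian (11.6), Guadalupian (13.5), Miocene (17.697), Terreneuvian (17.8), Cisuralian (25.89).
The third shortest is Oligocene at 10.87 Myr.

Oligocene, 10.87 million years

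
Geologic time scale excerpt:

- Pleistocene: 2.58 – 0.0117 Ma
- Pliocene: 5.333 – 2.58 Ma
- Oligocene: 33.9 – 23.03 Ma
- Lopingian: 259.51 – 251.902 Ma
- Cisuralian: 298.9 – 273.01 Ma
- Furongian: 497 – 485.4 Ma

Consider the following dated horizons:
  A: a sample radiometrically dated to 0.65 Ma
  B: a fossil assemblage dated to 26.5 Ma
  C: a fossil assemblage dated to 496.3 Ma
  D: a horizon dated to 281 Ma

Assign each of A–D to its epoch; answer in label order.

A — Pleistocene; B — Oligocene; C — Furongian; D — Cisuralian

Match each age against the start–end ranges in the excerpt: A = 0.65 Ma → Pleistocene (2.58–0.0117); B = 26.5 Ma → Oligocene (33.9–23.03); C = 496.3 Ma → Furongian (497–485.4); D = 281 Ma → Cisuralian (298.9–273.01).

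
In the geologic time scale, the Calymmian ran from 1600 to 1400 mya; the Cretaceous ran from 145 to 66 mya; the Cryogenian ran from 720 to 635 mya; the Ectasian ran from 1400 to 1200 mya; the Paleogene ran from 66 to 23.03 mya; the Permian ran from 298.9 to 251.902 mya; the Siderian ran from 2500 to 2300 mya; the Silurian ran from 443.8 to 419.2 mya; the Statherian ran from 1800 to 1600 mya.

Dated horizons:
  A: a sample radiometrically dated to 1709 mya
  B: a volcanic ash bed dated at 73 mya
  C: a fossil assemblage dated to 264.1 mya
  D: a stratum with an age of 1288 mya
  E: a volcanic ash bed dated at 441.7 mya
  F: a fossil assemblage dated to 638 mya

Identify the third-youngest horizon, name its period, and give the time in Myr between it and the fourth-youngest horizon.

E, in the Silurian; 196.3 million years to F

Sorted youngest-first by Ma: B (73), C (264.1), E (441.7), F (638), D (1288), A (1709).
The third youngest is E at 441.7 Ma, which lies in 443.8–419.2 Ma: the Silurian.
The fourth youngest is F at 638 Ma; separation = |441.7 − 638| = 196.3 Myr.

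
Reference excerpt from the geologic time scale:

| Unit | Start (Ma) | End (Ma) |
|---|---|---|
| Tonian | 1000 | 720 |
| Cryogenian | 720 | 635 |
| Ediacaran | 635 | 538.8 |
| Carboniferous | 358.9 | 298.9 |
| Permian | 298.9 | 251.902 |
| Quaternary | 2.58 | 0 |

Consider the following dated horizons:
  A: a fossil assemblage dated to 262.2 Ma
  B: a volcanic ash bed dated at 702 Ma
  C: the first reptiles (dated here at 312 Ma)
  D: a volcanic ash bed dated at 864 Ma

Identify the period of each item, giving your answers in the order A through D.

A — Permian; B — Cryogenian; C — Carboniferous; D — Tonian

Match each age against the start–end ranges in the excerpt: A = 262.2 Ma → Permian (298.9–251.902); B = 702 Ma → Cryogenian (720–635); C = 312 Ma → Carboniferous (358.9–298.9); D = 864 Ma → Tonian (1000–720).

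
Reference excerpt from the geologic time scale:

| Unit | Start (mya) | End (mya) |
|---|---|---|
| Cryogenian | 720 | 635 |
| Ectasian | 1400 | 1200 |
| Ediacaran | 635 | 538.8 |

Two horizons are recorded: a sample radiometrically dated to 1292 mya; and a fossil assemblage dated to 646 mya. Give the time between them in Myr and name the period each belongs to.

646 million years apart; the first in the Ectasian, the second in the Cryogenian

Elapsed time: 1292 − 646 = 646 Myr.
1292 Ma lies within 1400–1200 Ma: Ectasian.
646 Ma lies within 720–635 Ma: Cryogenian.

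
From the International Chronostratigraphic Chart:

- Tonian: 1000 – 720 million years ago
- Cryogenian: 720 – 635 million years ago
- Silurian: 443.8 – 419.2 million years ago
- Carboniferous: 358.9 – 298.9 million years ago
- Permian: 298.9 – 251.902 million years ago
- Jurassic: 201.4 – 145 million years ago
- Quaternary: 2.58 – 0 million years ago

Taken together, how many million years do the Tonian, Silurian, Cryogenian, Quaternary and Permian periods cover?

439.178 million years

Each duration: Tonian = 280; Silurian = 24.6; Cryogenian = 85; Quaternary = 2.58; Permian = 46.998.
Sum: 280 + 24.6 + 85 + 2.58 + 46.998 = 439.178 Myr.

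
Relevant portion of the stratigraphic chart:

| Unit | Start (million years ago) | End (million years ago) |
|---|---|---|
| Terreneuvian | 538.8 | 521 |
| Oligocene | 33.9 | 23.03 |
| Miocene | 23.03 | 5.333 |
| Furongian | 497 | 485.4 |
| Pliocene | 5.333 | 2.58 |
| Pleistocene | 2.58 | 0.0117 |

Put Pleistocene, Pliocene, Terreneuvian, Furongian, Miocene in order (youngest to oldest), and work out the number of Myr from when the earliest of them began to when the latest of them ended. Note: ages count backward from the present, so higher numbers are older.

Pleistocene, Pliocene, Miocene, Furongian, Terreneuvian; total span 538.7883 Myr

From the excerpt: Pleistocene 2.58–0.0117; Pliocene 5.333–2.58; Terreneuvian 538.8–521; Furongian 497–485.4; Miocene 23.03–5.333 (Ma).
Larger Ma is earlier, so the oldest is Terreneuvian and the youngest is Pleistocene; youngest to oldest: Pleistocene, Pliocene, Miocene, Furongian, Terreneuvian.
Oldest start 538.8 minus youngest end 0.0117 gives 538.7883 Myr overall.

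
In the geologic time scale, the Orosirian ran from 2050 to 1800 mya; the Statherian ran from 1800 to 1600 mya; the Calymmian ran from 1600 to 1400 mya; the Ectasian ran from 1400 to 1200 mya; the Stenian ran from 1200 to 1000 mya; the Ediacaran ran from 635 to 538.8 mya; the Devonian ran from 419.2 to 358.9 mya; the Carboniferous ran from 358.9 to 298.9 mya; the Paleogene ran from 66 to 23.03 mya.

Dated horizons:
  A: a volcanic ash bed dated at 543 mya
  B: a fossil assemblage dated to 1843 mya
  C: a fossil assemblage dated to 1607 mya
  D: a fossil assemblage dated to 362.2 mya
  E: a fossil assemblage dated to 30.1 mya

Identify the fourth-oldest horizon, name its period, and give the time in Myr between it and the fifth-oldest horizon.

Larger Ma means older, so oldest first: B 1843 > C 1607 > A 543 > D 362.2 > E 30.1.
Counting 4 along gives D (362.2 Ma); the excerpt puts that inside the Devonian, 419.2–358.9 Ma.
Next in line is E (30.1 Ma), and 362.2 − 30.1 = 332.1 Myr.

D, in the Devonian; 332.1 million years to E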